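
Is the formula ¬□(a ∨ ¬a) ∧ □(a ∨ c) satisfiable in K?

1. ¬□(a ∨ ¬a) ∧ □(a ∨ c), w0
2. ¬□(a ∨ ¬a), w0
3. □(a ∨ c), w0
4. ¬(a ∨ ¬a), w1
5. ¬a, w1
6. a, w1
Accessibility: w0Rw1
Branch closes: a and ¬a both at w1.
(One branch shown.) All branches close.

Unsatisfiable (every branch closes)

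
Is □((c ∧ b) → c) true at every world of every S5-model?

Yes, valid

Tableau for the negation ¬□((c ∧ b) → c):
1. ¬□((c ∧ b) → c), w0
2. ¬((c ∧ b) → c), w1
3. c ∧ b, w1
4. ¬c, w1
5. c, w1
6. b, w1
Accessibility: w0Rw0, w0Rw1, w1Rw0, w1Rw1
Branch closes: c and ¬c both at w1.
All branches of the negation close; one closing branch shown above.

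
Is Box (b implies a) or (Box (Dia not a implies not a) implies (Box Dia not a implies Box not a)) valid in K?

Tableau for the negation not (Box (b implies a) or (Box (Dia not a implies not a) implies (Box Dia not a implies Box not a))):
1. not (Box (b implies a) or (Box (Dia not a implies not a) implies (Box Dia not a implies Box not a))), w0
2. not Box (b implies a), w0
3. not (Box (Dia not a implies not a) implies (Box Dia not a implies Box not a)), w0
4. Box (Dia not a implies not a), w0
5. not (Box Dia not a implies Box not a), w0
6. Box Dia not a, w0
7. not Box not a, w0
8. not (b implies a), w1
9. b, w1
10. not a, w1
11. Dia not a implies not a, w1
12. Dia not a, w1
13. a, w2
14. Dia not a implies not a, w2
15. Dia not a, w2
16. not Dia not a, w2
17. not a, w3
18. not a, w4
19. a, w4
Accessibility: w0Rw1, w0Rw2, w1Rw3, w2Rw4
Branch closes: a and not a both at w4.
All branches of the negation close; one closing branch shown above.

Valid in K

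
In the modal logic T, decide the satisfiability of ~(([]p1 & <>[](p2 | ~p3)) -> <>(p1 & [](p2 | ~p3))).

1. ~(([]p1 & <>[](p2 | ~p3)) -> <>(p1 & [](p2 | ~p3))), u
2. []p1 & <>[](p2 | ~p3), u   [~->-rule on 1]
3. ~<>(p1 & [](p2 | ~p3)), u   [~->-rule on 1]
4. []p1, u   [&-rule on 2]
5. <>[](p2 | ~p3), u   [&-rule on 2]
6. ~(p1 & [](p2 | ~p3)), u   [~<>-rule on 3 via uRu]
7. p1, u   [[]-rule on 4 via uRu]
8. ~[](p2 | ~p3), u   [~&-rule on 6 (branches; this branch)]
9. [](p2 | ~p3), v   [<>-rule on 5: fresh world v, uRv]
10. ~(p1 & [](p2 | ~p3)), v   [~<>-rule on 3 via uRv]
11. p1, v   [[]-rule on 4 via uRv]
12. p2 | ~p3, v   [[]-rule on 9 via vRv]
13. ~[](p2 | ~p3), v   [~&-rule on 10 (branches; this branch)]
14. ~p3, v   [|-rule on 12 (branches; this branch)]
15. ~(p2 | ~p3), w   [~[]-rule on 8: fresh world w, uRw]
16. ~p2, w   [~|-rule on 15]
17. p3, w   [~|-rule on 15]
18. ~(p1 & [](p2 | ~p3)), w   [~<>-rule on 3 via uRw]
19. p1, w   [[]-rule on 4 via uRw]
20. ~[](p2 | ~p3), w   [~&-rule on 18 (branches; this branch)]
21. ~(p2 | ~p3), x   [~[]-rule on 13: fresh world x, vRx]
22. ~p2, x   [~|-rule on 21]
23. p3, x   [~|-rule on 21]
24. p2 | ~p3, x   [[]-rule on 9 via vRx]
25. ~p3, x   [|-rule on 24 (branches; this branch)]
Accessibility: uRu, uRv, uRw, vRv, vRx, wRw, xRx
Branch closes: p3 and ~p3 both at x.
(One branch shown.) All branches close.

Unsatisfiable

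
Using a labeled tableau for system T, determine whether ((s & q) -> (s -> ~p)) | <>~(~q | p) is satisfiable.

1. ((s & q) -> (s -> ~p)) | <>~(~q | p), 0
2. <>~(~q | p), 0
3. ~(~q | p), 1
4. q, 1
5. ~p, 1
Accessibility: 0R0, 0R1, 1R1

Satisfiable (open branch found)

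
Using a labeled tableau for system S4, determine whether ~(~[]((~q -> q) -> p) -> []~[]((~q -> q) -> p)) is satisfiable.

1. ~(~[]((~q -> q) -> p) -> []~[]((~q -> q) -> p)), w0
2. ~[]((~q -> q) -> p), w0
3. ~[]~[]((~q -> q) -> p), w0
4. ~((~q -> q) -> p), w1
5. ~q -> q, w1
6. ~p, w1
7. q, w1
8. []((~q -> q) -> p), w2
9. (~q -> q) -> p, w2
10. p, w2
Accessibility: w0Rw0, w0Rw1, w0Rw2, w1Rw1, w2Rw2

Satisfiable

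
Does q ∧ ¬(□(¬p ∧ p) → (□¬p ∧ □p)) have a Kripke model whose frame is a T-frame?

Unsatisfiable

1. q ∧ ¬(□(¬p ∧ p) → (□¬p ∧ □p)), 0
2. q, 0   [∧-rule on 1]
3. ¬(□(¬p ∧ p) → (□¬p ∧ □p)), 0   [∧-rule on 1]
4. □(¬p ∧ p), 0   [¬→-rule on 3]
5. ¬(□¬p ∧ □p), 0   [¬→-rule on 3]
6. ¬p ∧ p, 0   [□-rule on 4 via 0R0]
7. ¬p, 0   [∧-rule on 6]
8. p, 0   [∧-rule on 6]
Accessibility: 0R0
Branch closes: p and ¬p both at 0.
Every branch closes; the branch above is one of them.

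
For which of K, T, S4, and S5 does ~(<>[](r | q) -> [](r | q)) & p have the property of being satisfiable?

K, T, S4

S5-tableau for the formula:
1. ~(<>[](r | q) -> [](r | q)) & p, w0
2. ~(<>[](r | q) -> [](r | q)), w0
3. p, w0
4. <>[](r | q), w0
5. ~[](r | q), w0
6. [](r | q), w1
7. r | q, w0
8. r | q, w1
9. q, w0
10. q, w1
11. ~(r | q), w2
12. ~r, w2
13. ~q, w2
14. r | q, w2
15. q, w2
Accessibility: w0Rw0, w0Rw1, w0Rw2, w1Rw0, w1Rw1, w1Rw2, w2Rw0, w2Rw1, w2Rw2
Branch closes: q and ~q both at w2.
Every branch closes (one shown): unsatisfiable in S5.
S4-tableau for the formula:
1. ~(<>[](r | q) -> [](r | q)) & p, w0
2. ~(<>[](r | q) -> [](r | q)), w0
3. p, w0
4. <>[](r | q), w0
5. ~[](r | q), w0
6. [](r | q), w1
7. r | q, w1
8. q, w1
9. ~(r | q), w2
10. ~r, w2
11. ~q, w2
Accessibility: w0Rw0, w0Rw1, w0Rw2, w1Rw1, w2Rw2
Complete open branch: satisfiable in S4, hence also in K, T (this S4-model is also a K-model and a T-model).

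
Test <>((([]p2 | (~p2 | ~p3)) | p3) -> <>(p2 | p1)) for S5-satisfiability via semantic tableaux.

Yes, satisfiable

1. <>((([]p2 | (~p2 | ~p3)) | p3) -> <>(p2 | p1)), u
2. (([]p2 | (~p2 | ~p3)) | p3) -> <>(p2 | p1), v   [<>-rule on 1: fresh world v, uRv]
3. <>(p2 | p1), v   [->-rule on 2 (branches; this branch)]
4. p2 | p1, w   [<>-rule on 3: fresh world w, vRw]
5. p1, w   [|-rule on 4 (branches; this branch)]
Accessibility: uRu, uRv, uRw, vRu, vRv, vRw, wRu, wRv, wRw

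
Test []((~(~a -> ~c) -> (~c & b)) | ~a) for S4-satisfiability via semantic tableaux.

1. []((~(~a -> ~c) -> (~c & b)) | ~a), w0
2. (~(~a -> ~c) -> (~c & b)) | ~a, w0
3. ~a, w0
Accessibility: w0Rw0

Satisfiable (open branch found)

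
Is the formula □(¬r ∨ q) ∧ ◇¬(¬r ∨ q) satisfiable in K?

1. □(¬r ∨ q) ∧ ◇¬(¬r ∨ q), w0
2. □(¬r ∨ q), w0
3. ◇¬(¬r ∨ q), w0
4. ¬(¬r ∨ q), w1
5. r, w1
6. ¬q, w1
7. ¬r ∨ q, w1
8. q, w1
Accessibility: w0Rw1
Branch closes: q and ¬q both at w1.
Every branch closes; the branch above is one of them.

Unsatisfiable (every branch closes)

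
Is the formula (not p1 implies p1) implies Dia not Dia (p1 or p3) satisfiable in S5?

Satisfiable

1. (not p1 implies p1) implies Dia not Dia (p1 or p3), u
2. Dia not Dia (p1 or p3), u   [implies-rule on 1 (branches; this branch)]
3. not Dia (p1 or p3), v   [Dia-rule on 2: fresh world v, uRv]
4. not (p1 or p3), u   [neg-Dia-rule on 3 via vRu]
5. not p1, u   [neg-or-rule on 4]
6. not p3, u   [neg-or-rule on 4]
7. not (p1 or p3), v   [neg-Dia-rule on 3 via vRv]
8. not p1, v   [neg-or-rule on 7]
9. not p3, v   [neg-or-rule on 7]
Accessibility: uRu, uRv, vRu, vRv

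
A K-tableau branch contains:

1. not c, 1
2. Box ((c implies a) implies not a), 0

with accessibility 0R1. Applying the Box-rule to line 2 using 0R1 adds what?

(c implies a) implies not a, 1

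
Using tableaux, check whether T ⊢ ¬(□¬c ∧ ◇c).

Tableau for the negation □¬c ∧ ◇c:
1. □¬c ∧ ◇c, u
2. □¬c, u
3. ◇c, u
4. ¬c, u
5. c, v
6. ¬c, v
Accessibility: uRu, uRv, vRv
Branch closes: c and ¬c both at v.
All branches of the negation close; one closing branch shown above.

Yes, valid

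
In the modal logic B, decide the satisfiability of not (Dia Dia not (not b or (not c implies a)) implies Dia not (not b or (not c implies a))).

1. not (Dia Dia not (not b or (not c implies a)) implies Dia not (not b or (not c implies a))), u
2. Dia Dia not (not b or (not c implies a)), u
3. not Dia not (not b or (not c implies a)), u
4. not b or (not c implies a), u
5. not c implies a, u
6. a, u
7. Dia not (not b or (not c implies a)), v
8. not b or (not c implies a), v
9. not c implies a, v
10. a, v
11. not (not b or (not c implies a)), w
12. b, w
13. not (not c implies a), w
14. not c, w
15. not a, w
Accessibility: uRu, uRv, vRu, vRv, vRw, wRv, wRw

Yes, satisfiable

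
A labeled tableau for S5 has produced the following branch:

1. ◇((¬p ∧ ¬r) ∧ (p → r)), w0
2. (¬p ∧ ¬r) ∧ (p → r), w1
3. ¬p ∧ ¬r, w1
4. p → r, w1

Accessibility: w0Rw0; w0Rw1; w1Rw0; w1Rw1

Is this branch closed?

There is no literal clash: for every atom and world, at most one sign appears.

Not closed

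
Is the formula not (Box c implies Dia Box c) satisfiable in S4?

Unsatisfiable

1. not (Box c implies Dia Box c), w0
2. Box c, w0   [neg-implies-rule on 1]
3. not Dia Box c, w0   [neg-implies-rule on 1]
4. c, w0   [Box-rule on 2 via w0Rw0]
5. not Box c, w0   [neg-Dia-rule on 3 via w0Rw0]
6. not c, w1   [neg-Box-rule on 5: fresh world w1, w0Rw1]
7. c, w1   [Box-rule on 2 via w0Rw1]
Accessibility: w0Rw0, w0Rw1, w1Rw1
Branch closes: c and not c both at w1.
Every branch closes; the branch above is one of them.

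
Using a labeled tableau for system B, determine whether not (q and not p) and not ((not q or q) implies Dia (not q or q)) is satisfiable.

No, unsatisfiable

1. not (q and not p) and not ((not q or q) implies Dia (not q or q)), u
2. not (q and not p), u
3. not ((not q or q) implies Dia (not q or q)), u
4. not q or q, u
5. not Dia (not q or q), u
6. not (not q or q), u
7. q, u
8. not q, u
Accessibility: uRu
Branch closes: q and not q both at u.
All branches of the tableau close; one closing branch shown above.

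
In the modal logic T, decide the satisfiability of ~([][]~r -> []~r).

Unsatisfiable

1. ~([][]~r -> []~r), w0
2. [][]~r, w0   [~->-rule on 1]
3. ~[]~r, w0   [~->-rule on 1]
4. []~r, w0   [[]-rule on 2 via w0Rw0]
5. ~r, w0   [[]-rule on 4 via w0Rw0]
6. r, w1   [~[]-rule on 3: fresh world w1, w0Rw1]
7. []~r, w1   [[]-rule on 2 via w0Rw1]
8. ~r, w1   [[]-rule on 4 via w0Rw1]
Accessibility: w0Rw0, w0Rw1, w1Rw1
Branch closes: r and ~r both at w1.
Every branch closes; the branch above is one of them.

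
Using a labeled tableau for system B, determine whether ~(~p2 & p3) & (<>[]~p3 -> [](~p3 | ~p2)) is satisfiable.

Satisfiable (open branch found)

1. ~(~p2 & p3) & (<>[]~p3 -> [](~p3 | ~p2)), 0
2. ~(~p2 & p3), 0
3. <>[]~p3 -> [](~p3 | ~p2), 0
4. ~p3, 0
5. [](~p3 | ~p2), 0
6. ~p3 | ~p2, 0
7. ~p2, 0
Accessibility: 0R0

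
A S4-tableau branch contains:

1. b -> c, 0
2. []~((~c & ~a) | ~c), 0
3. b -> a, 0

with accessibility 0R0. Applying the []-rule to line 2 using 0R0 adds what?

~((~c & ~a) | ~c), 0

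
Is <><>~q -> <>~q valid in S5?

Valid

Tableau for the negation ~(<><>~q -> <>~q):
1. ~(<><>~q -> <>~q), 0
2. <><>~q, 0   [~->-rule on 1]
3. ~<>~q, 0   [~->-rule on 1]
4. q, 0   [~<>-rule on 3 via 0R0]
5. <>~q, 1   [<>-rule on 2: fresh world 1, 0R1]
6. q, 1   [~<>-rule on 3 via 0R1]
7. ~q, 2   [<>-rule on 5: fresh world 2, 1R2]
8. q, 2   [~<>-rule on 3 via 0R2]
Accessibility: 0R0, 0R1, 0R2, 1R0, 1R1, 1R2, 2R0, 2R1, 2R2
Branch closes: q and ~q both at 2.
Every branch of the negation's tableau closes; the branch above is one of them.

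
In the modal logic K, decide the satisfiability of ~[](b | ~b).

No, unsatisfiable

1. ~[](b | ~b), 0
2. ~(b | ~b), 1
3. ~b, 1
4. b, 1
Accessibility: 0R1
Branch closes: b and ~b both at 1.
(One branch shown.) All branches close.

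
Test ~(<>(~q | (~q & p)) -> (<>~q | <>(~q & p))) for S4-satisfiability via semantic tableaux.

1. ~(<>(~q | (~q & p)) -> (<>~q | <>(~q & p))), 0
2. <>(~q | (~q & p)), 0
3. ~(<>~q | <>(~q & p)), 0
4. ~<>~q, 0
5. ~<>(~q & p), 0
6. q, 0
7. ~(~q & p), 0
8. ~p, 0
9. ~q | (~q & p), 1
10. q, 1
11. ~(~q & p), 1
12. ~q & p, 1
13. ~q, 1
14. p, 1
Accessibility: 0R0, 0R1, 1R1
Branch closes: q and ~q both at 1.
(One branch shown.) All branches close.

No, unsatisfiable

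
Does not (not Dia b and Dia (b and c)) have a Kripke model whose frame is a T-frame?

1. not (not Dia b and Dia (b and c)), u
2. not Dia (b and c), u   [neg-and-rule on 1 (branches; this branch)]
3. not (b and c), u   [neg-Dia-rule on 2 via uRu]
4. not c, u   [neg-and-rule on 3 (branches; this branch)]
Accessibility: uRu

Satisfiable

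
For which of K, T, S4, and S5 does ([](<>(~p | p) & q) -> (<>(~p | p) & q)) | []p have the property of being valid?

T-tableau for the negation ~(([](<>(~p | p) & q) -> (<>(~p | p) & q)) | []p):
1. ~(([](<>(~p | p) & q) -> (<>(~p | p) & q)) | []p), w0
2. ~([](<>(~p | p) & q) -> (<>(~p | p) & q)), w0   [~|-rule on 1]
3. ~[]p, w0   [~|-rule on 1]
4. [](<>(~p | p) & q), w0   [~->-rule on 2]
5. ~(<>(~p | p) & q), w0   [~->-rule on 2]
6. <>(~p | p) & q, w0   [[]-rule on 4 via w0Rw0]
7. <>(~p | p), w0   [&-rule on 6]
8. q, w0   [&-rule on 6]
9. ~<>(~p | p), w0   [~&-rule on 5 (branches; this branch)]
10. ~(~p | p), w0   [~<>-rule on 9 via w0Rw0]
11. p, w0   [~|-rule on 10]
12. ~p, w0   [~|-rule on 10]
Accessibility: w0Rw0
Branch closes: p and ~p both at w0.
Every branch closes (one shown): valid in T, hence also in S4, S5 (every theorem of T is a theorem of S4 and S5).
K-tableau for the negation ~(([](<>(~p | p) & q) -> (<>(~p | p) & q)) | []p):
1. ~(([](<>(~p | p) & q) -> (<>(~p | p) & q)) | []p), w0
2. ~([](<>(~p | p) & q) -> (<>(~p | p) & q)), w0   [~|-rule on 1]
3. ~[]p, w0   [~|-rule on 1]
4. [](<>(~p | p) & q), w0   [~->-rule on 2]
5. ~(<>(~p | p) & q), w0   [~->-rule on 2]
6. ~q, w0   [~&-rule on 5 (branches; this branch)]
7. ~p, w1   [~[]-rule on 3: fresh world w1, w0Rw1]
8. <>(~p | p) & q, w1   [[]-rule on 4 via w0Rw1]
9. <>(~p | p), w1   [&-rule on 8]
10. q, w1   [&-rule on 8]
11. ~p | p, w2   [<>-rule on 9: fresh world w2, w1Rw2]
12. p, w2   [|-rule on 11 (branches; this branch)]
Accessibility: w0Rw1, w1Rw2
Complete open branch: countermodel on a K-frame, so not valid in K.

T, S4, S5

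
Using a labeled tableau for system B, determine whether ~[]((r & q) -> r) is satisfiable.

1. ~[]((r & q) -> r), 0
2. ~((r & q) -> r), 1   [~[]-rule on 1: fresh world 1, 0R1]
3. r & q, 1   [~->-rule on 2]
4. ~r, 1   [~->-rule on 2]
5. r, 1   [&-rule on 3]
6. q, 1   [&-rule on 3]
Accessibility: 0R0, 0R1, 1R0, 1R1
Branch closes: r and ~r both at 1.
Every branch closes; the branch above is one of them.

Unsatisfiable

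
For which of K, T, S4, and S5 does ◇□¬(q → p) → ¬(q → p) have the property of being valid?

S4-tableau for the negation ¬(◇□¬(q → p) → ¬(q → p)):
1. ¬(◇□¬(q → p) → ¬(q → p)), w0
2. ◇□¬(q → p), w0   [¬→-rule on 1]
3. q → p, w0   [¬→-rule on 1]
4. p, w0   [→-rule on 3 (branches; this branch)]
5. □¬(q → p), w1   [◇-rule on 2: fresh world w1, w0Rw1]
6. ¬(q → p), w1   [□-rule on 5 via w1Rw1]
7. q, w1   [¬→-rule on 6]
8. ¬p, w1   [¬→-rule on 6]
Accessibility: w0Rw0, w0Rw1, w1Rw1
Complete open branch: countermodel on an S4-frame, so not valid in S4, nor in K, T (the same frame is also a K-frame and a T-frame).
S5-tableau for the negation ¬(◇□¬(q → p) → ¬(q → p)):
1. ¬(◇□¬(q → p) → ¬(q → p)), w0
2. ◇□¬(q → p), w0   [¬→-rule on 1]
3. q → p, w0   [¬→-rule on 1]
4. p, w0   [→-rule on 3 (branches; this branch)]
5. □¬(q → p), w1   [◇-rule on 2: fresh world w1, w0Rw1]
6. ¬(q → p), w0   [□-rule on 5 via w1Rw0]
7. q, w0   [¬→-rule on 6]
8. ¬p, w0   [¬→-rule on 6]
Accessibility: w0Rw0, w0Rw1, w1Rw0, w1Rw1
Branch closes: p and ¬p both at w0.
Every branch closes (one shown): valid in S5.

S5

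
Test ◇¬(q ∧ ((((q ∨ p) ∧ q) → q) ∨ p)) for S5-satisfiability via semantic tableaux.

Satisfiable (open branch found)

1. ◇¬(q ∧ ((((q ∨ p) ∧ q) → q) ∨ p)), 0
2. ¬(q ∧ ((((q ∨ p) ∧ q) → q) ∨ p)), 1   [◇-rule on 1: fresh world 1, 0R1]
3. ¬q, 1   [¬∧-rule on 2 (branches; this branch)]
Accessibility: 0R0, 0R1, 1R0, 1R1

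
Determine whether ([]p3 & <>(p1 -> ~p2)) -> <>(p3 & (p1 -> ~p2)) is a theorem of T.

Tableau for the negation ~(([]p3 & <>(p1 -> ~p2)) -> <>(p3 & (p1 -> ~p2))):
1. ~(([]p3 & <>(p1 -> ~p2)) -> <>(p3 & (p1 -> ~p2))), w0
2. []p3 & <>(p1 -> ~p2), w0   [~->-rule on 1]
3. ~<>(p3 & (p1 -> ~p2)), w0   [~->-rule on 1]
4. []p3, w0   [&-rule on 2]
5. <>(p1 -> ~p2), w0   [&-rule on 2]
6. ~(p3 & (p1 -> ~p2)), w0   [~<>-rule on 3 via w0Rw0]
7. p3, w0   [[]-rule on 4 via w0Rw0]
8. ~(p1 -> ~p2), w0   [~&-rule on 6 (branches; this branch)]
9. p1, w0   [~->-rule on 8]
10. p2, w0   [~->-rule on 8]
11. p1 -> ~p2, w1   [<>-rule on 5: fresh world w1, w0Rw1]
12. ~(p3 & (p1 -> ~p2)), w1   [~<>-rule on 3 via w0Rw1]
13. p3, w1   [[]-rule on 4 via w0Rw1]
14. ~p2, w1   [->-rule on 11 (branches; this branch)]
15. ~(p1 -> ~p2), w1   [~&-rule on 12 (branches; this branch)]
16. p1, w1   [~->-rule on 15]
17. p2, w1   [~->-rule on 15]
Accessibility: w0Rw0, w0Rw1, w1Rw1
Branch closes: p2 and ~p2 both at w1.
Every branch of the negation's tableau closes; the branch above is one of them.

Yes, valid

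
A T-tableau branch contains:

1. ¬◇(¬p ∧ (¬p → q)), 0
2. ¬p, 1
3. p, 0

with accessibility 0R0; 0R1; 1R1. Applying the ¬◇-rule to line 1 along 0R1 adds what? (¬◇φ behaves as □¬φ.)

¬(¬p ∧ (¬p → q)), 1

¬◇φ behaves as □¬φ: propagate the negated body to each accessible world.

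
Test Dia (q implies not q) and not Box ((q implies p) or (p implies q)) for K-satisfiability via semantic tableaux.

Unsatisfiable

1. Dia (q implies not q) and not Box ((q implies p) or (p implies q)), u
2. Dia (q implies not q), u
3. not Box ((q implies p) or (p implies q)), u
4. q implies not q, v
5. not q, v
6. not ((q implies p) or (p implies q)), w
7. not (q implies p), w
8. not (p implies q), w
9. q, w
10. not p, w
11. p, w
12. not q, w
Accessibility: uRv, uRw
Branch closes: p and not p both at w.
Every branch closes; the branch above is one of them.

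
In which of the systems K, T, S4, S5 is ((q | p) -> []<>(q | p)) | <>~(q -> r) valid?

S5

S4-tableau for the negation ~(((q | p) -> []<>(q | p)) | <>~(q -> r)):
1. ~(((q | p) -> []<>(q | p)) | <>~(q -> r)), u
2. ~((q | p) -> []<>(q | p)), u
3. ~<>~(q -> r), u
4. q | p, u
5. ~[]<>(q | p), u
6. q -> r, u
7. p, u
8. r, u
9. ~<>(q | p), v
10. q -> r, v
11. ~(q | p), v
12. ~q, v
13. ~p, v
14. r, v
Accessibility: uRu, uRv, vRv
Complete open branch: countermodel on an S4-frame, so not valid in S4, nor in K, T (the same frame is also a K-frame and a T-frame).
S5-tableau for the negation ~(((q | p) -> []<>(q | p)) | <>~(q -> r)):
1. ~(((q | p) -> []<>(q | p)) | <>~(q -> r)), u
2. ~((q | p) -> []<>(q | p)), u
3. ~<>~(q -> r), u
4. q | p, u
5. ~[]<>(q | p), u
6. q -> r, u
7. p, u
8. r, u
9. ~<>(q | p), v
10. q -> r, v
11. ~(q | p), u
12. ~q, u
13. ~p, u
Accessibility: uRu, uRv, vRu, vRv
Branch closes: p and ~p both at u.
Every branch closes (one shown): valid in S5.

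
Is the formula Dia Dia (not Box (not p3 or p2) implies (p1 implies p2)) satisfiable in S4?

1. Dia Dia (not Box (not p3 or p2) implies (p1 implies p2)), u
2. Dia (not Box (not p3 or p2) implies (p1 implies p2)), v   [Dia-rule on 1: fresh world v, uRv]
3. not Box (not p3 or p2) implies (p1 implies p2), w   [Dia-rule on 2: fresh world w, vRw]
4. p1 implies p2, w   [implies-rule on 3 (branches; this branch)]
5. p2, w   [implies-rule on 4 (branches; this branch)]
Accessibility: uRu, uRv, uRw, vRv, vRw, wRw

Yes, satisfiable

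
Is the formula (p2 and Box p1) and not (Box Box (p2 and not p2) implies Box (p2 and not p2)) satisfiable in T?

1. (p2 and Box p1) and not (Box Box (p2 and not p2) implies Box (p2 and not p2)), 0
2. p2 and Box p1, 0
3. not (Box Box (p2 and not p2) implies Box (p2 and not p2)), 0
4. p2, 0
5. Box p1, 0
6. Box Box (p2 and not p2), 0
7. not Box (p2 and not p2), 0
8. p1, 0
9. Box (p2 and not p2), 0
10. p2 and not p2, 0
11. not p2, 0
Accessibility: 0R0
Branch closes: p2 and not p2 both at 0.
(One branch shown.) All branches close.

Unsatisfiable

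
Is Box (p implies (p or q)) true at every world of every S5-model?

Tableau for the negation not Box (p implies (p or q)):
1. not Box (p implies (p or q)), 0
2. not (p implies (p or q)), 1
3. p, 1
4. not (p or q), 1
5. not p, 1
6. not q, 1
Accessibility: 0R0, 0R1, 1R0, 1R1
Branch closes: p and not p both at 1.
Every branch of the negation's tableau closes; the branch above is one of them.

Valid in S5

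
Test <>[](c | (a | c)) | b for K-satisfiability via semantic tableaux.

1. <>[](c | (a | c)) | b, u
2. b, u

Satisfiable (open branch found)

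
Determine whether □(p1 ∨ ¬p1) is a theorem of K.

Yes, valid

Tableau for the negation ¬□(p1 ∨ ¬p1):
1. ¬□(p1 ∨ ¬p1), u
2. ¬(p1 ∨ ¬p1), v   [¬□-rule on 1: fresh world v, uRv]
3. ¬p1, v   [¬∨-rule on 2]
4. p1, v   [¬∨-rule on 2]
Accessibility: uRv
Branch closes: p1 and ¬p1 both at v.
All branches of the negation close; one closing branch shown above.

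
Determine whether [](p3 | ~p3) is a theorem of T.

Tableau for the negation ~[](p3 | ~p3):
1. ~[](p3 | ~p3), 0
2. ~(p3 | ~p3), 1
3. ~p3, 1
4. p3, 1
Accessibility: 0R0, 0R1, 1R1
Branch closes: p3 and ~p3 both at 1.
Every branch of the negation's tableau closes; the branch above is one of them.

Yes, valid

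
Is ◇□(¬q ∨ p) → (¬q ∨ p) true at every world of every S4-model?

Not valid

Tableau for the negation ¬(◇□(¬q ∨ p) → (¬q ∨ p)):
1. ¬(◇□(¬q ∨ p) → (¬q ∨ p)), w0
2. ◇□(¬q ∨ p), w0
3. ¬(¬q ∨ p), w0
4. q, w0
5. ¬p, w0
6. □(¬q ∨ p), w1
7. ¬q ∨ p, w1
8. p, w1
Accessibility: w0Rw0, w0Rw1, w1Rw1
The negation has an open branch (countermodel exists).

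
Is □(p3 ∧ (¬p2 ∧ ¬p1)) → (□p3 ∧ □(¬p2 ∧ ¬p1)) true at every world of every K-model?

Yes, valid

Tableau for the negation ¬(□(p3 ∧ (¬p2 ∧ ¬p1)) → (□p3 ∧ □(¬p2 ∧ ¬p1))):
1. ¬(□(p3 ∧ (¬p2 ∧ ¬p1)) → (□p3 ∧ □(¬p2 ∧ ¬p1))), w0
2. □(p3 ∧ (¬p2 ∧ ¬p1)), w0
3. ¬(□p3 ∧ □(¬p2 ∧ ¬p1)), w0
4. ¬□(¬p2 ∧ ¬p1), w0
5. ¬(¬p2 ∧ ¬p1), w1
6. p3 ∧ (¬p2 ∧ ¬p1), w1
7. p3, w1
8. ¬p2 ∧ ¬p1, w1
9. ¬p2, w1
10. ¬p1, w1
11. p1, w1
Accessibility: w0Rw1
Branch closes: p1 and ¬p1 both at w1.
All branches of the negation close; one closing branch shown above.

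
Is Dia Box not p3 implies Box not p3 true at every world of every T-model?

Tableau for the negation not (Dia Box not p3 implies Box not p3):
1. not (Dia Box not p3 implies Box not p3), 0
2. Dia Box not p3, 0
3. not Box not p3, 0
4. Box not p3, 1
5. not p3, 1
6. p3, 2
Accessibility: 0R0, 0R1, 0R2, 1R1, 2R2
The negation has an open branch (countermodel exists).

No, not valid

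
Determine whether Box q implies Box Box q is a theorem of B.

Invalid (countermodel exists)

Tableau for the negation not (Box q implies Box Box q):
1. not (Box q implies Box Box q), 0
2. Box q, 0
3. not Box Box q, 0
4. q, 0
5. not Box q, 1
6. q, 1
7. not q, 2
Accessibility: 0R0, 0R1, 1R0, 1R1, 1R2, 2R1, 2R2
The negation has an open branch (countermodel exists).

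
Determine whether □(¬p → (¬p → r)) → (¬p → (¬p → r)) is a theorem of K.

Invalid (countermodel exists)

Tableau for the negation ¬(□(¬p → (¬p → r)) → (¬p → (¬p → r))):
1. ¬(□(¬p → (¬p → r)) → (¬p → (¬p → r))), u
2. □(¬p → (¬p → r)), u
3. ¬(¬p → (¬p → r)), u
4. ¬p, u
5. ¬(¬p → r), u
6. ¬r, u
The negation has an open branch (countermodel exists).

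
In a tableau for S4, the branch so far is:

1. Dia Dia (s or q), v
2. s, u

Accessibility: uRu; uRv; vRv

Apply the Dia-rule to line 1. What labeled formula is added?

a fresh world w with vRw, and Dia (s or q) at w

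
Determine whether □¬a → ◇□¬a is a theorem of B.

Tableau for the negation ¬(□¬a → ◇□¬a):
1. ¬(□¬a → ◇□¬a), u
2. □¬a, u
3. ¬◇□¬a, u
4. ¬a, u
5. ¬□¬a, u
6. a, v
7. ¬a, v
Accessibility: uRu, uRv, vRu, vRv
Branch closes: a and ¬a both at v.
Every branch of the negation's tableau closes; the branch above is one of them.

Valid in B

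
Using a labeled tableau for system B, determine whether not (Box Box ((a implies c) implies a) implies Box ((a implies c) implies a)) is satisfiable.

Unsatisfiable (every branch closes)

1. not (Box Box ((a implies c) implies a) implies Box ((a implies c) implies a)), 0
2. Box Box ((a implies c) implies a), 0   [neg-implies-rule on 1]
3. not Box ((a implies c) implies a), 0   [neg-implies-rule on 1]
4. Box ((a implies c) implies a), 0   [Box-rule on 2 via 0R0]
5. (a implies c) implies a, 0   [Box-rule on 4 via 0R0]
6. not (a implies c), 0   [implies-rule on 5 (branches; this branch)]
7. a, 0   [neg-implies-rule on 6]
8. not c, 0   [neg-implies-rule on 6]
9. not ((a implies c) implies a), 1   [neg-Box-rule on 3: fresh world 1, 0R1]
10. a implies c, 1   [neg-implies-rule on 9]
11. not a, 1   [neg-implies-rule on 9]
12. Box ((a implies c) implies a), 1   [Box-rule on 2 via 0R1]
13. (a implies c) implies a, 1   [Box-rule on 4 via 0R1]
14. c, 1   [implies-rule on 10 (branches; this branch)]
15. not (a implies c), 1   [implies-rule on 13 (branches; this branch)]
16. a, 1   [neg-implies-rule on 15]
17. not c, 1   [neg-implies-rule on 15]
Accessibility: 0R0, 0R1, 1R0, 1R1
Branch closes: a and not a both at 1.
All branches of the tableau close; one closing branch shown above.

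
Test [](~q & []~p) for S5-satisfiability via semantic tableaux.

Yes, satisfiable

1. [](~q & []~p), u
2. ~q & []~p, u
3. ~q, u
4. []~p, u
5. ~p, u
Accessibility: uRu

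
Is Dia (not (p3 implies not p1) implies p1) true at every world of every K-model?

Tableau for the negation not Dia (not (p3 implies not p1) implies p1):
1. not Dia (not (p3 implies not p1) implies p1), u
The negation has an open branch (countermodel exists).

Invalid (countermodel exists)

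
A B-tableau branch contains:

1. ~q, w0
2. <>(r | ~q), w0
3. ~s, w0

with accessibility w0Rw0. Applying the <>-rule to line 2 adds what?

a fresh world w1 with w0Rw1, and r | ~q at w1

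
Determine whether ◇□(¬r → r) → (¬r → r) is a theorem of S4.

Tableau for the negation ¬(◇□(¬r → r) → (¬r → r)):
1. ¬(◇□(¬r → r) → (¬r → r)), u
2. ◇□(¬r → r), u   [¬→-rule on 1]
3. ¬(¬r → r), u   [¬→-rule on 1]
4. ¬r, u   [¬→-rule on 3]
5. □(¬r → r), v   [◇-rule on 2: fresh world v, uRv]
6. ¬r → r, v   [□-rule on 5 via vRv]
7. r, v   [→-rule on 6 (branches; this branch)]
Accessibility: uRu, uRv, vRv
The negation has an open branch (countermodel exists).

No, not valid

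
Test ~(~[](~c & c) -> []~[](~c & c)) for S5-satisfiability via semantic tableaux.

Unsatisfiable

1. ~(~[](~c & c) -> []~[](~c & c)), u
2. ~[](~c & c), u   [~->-rule on 1]
3. ~[]~[](~c & c), u   [~->-rule on 1]
4. ~(~c & c), v   [~[]-rule on 2: fresh world v, uRv]
5. ~c, v   [~&-rule on 4 (branches; this branch)]
6. [](~c & c), w   [~[]-rule on 3: fresh world w, uRw]
7. ~c & c, u   [[]-rule on 6 via wRu]
8. ~c, u   [&-rule on 7]
9. c, u   [&-rule on 7]
Accessibility: uRu, uRv, uRw, vRu, vRv, vRw, wRu, wRv, wRw
Branch closes: c and ~c both at u.
All branches of the tableau close; one closing branch shown above.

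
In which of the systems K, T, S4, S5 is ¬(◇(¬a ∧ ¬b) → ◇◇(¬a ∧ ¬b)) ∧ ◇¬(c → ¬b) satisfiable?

T-tableau for the formula:
1. ¬(◇(¬a ∧ ¬b) → ◇◇(¬a ∧ ¬b)) ∧ ◇¬(c → ¬b), 0
2. ¬(◇(¬a ∧ ¬b) → ◇◇(¬a ∧ ¬b)), 0
3. ◇¬(c → ¬b), 0
4. ◇(¬a ∧ ¬b), 0
5. ¬◇◇(¬a ∧ ¬b), 0
6. ¬◇(¬a ∧ ¬b), 0
7. ¬(¬a ∧ ¬b), 0
8. b, 0
9. ¬(c → ¬b), 1
10. c, 1
11. b, 1
12. ¬◇(¬a ∧ ¬b), 1
13. ¬(¬a ∧ ¬b), 1
14. ¬a ∧ ¬b, 2
15. ¬a, 2
16. ¬b, 2
17. ¬◇(¬a ∧ ¬b), 2
18. ¬(¬a ∧ ¬b), 2
19. b, 2
Accessibility: 0R0, 0R1, 0R2, 1R1, 2R2
Branch closes: b and ¬b both at 2.
Every branch closes (one shown): unsatisfiable in T, hence also in S4, S5 (every S4/S5-frame is a T-frame).
K-tableau for the formula:
1. ¬(◇(¬a ∧ ¬b) → ◇◇(¬a ∧ ¬b)) ∧ ◇¬(c → ¬b), 0
2. ¬(◇(¬a ∧ ¬b) → ◇◇(¬a ∧ ¬b)), 0
3. ◇¬(c → ¬b), 0
4. ◇(¬a ∧ ¬b), 0
5. ¬◇◇(¬a ∧ ¬b), 0
6. ¬(c → ¬b), 1
7. c, 1
8. b, 1
9. ¬◇(¬a ∧ ¬b), 1
10. ¬a ∧ ¬b, 2
11. ¬a, 2
12. ¬b, 2
13. ¬◇(¬a ∧ ¬b), 2
Accessibility: 0R1, 0R2
Complete open branch: satisfiable in K.

K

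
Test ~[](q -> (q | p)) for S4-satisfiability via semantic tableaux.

No, unsatisfiable

1. ~[](q -> (q | p)), u
2. ~(q -> (q | p)), v   [~[]-rule on 1: fresh world v, uRv]
3. q, v   [~->-rule on 2]
4. ~(q | p), v   [~->-rule on 2]
5. ~q, v   [~|-rule on 4]
6. ~p, v   [~|-rule on 4]
Accessibility: uRu, uRv, vRv
Branch closes: q and ~q both at v.
Every branch closes; the branch above is one of them.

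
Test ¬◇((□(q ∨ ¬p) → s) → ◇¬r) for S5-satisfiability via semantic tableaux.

1. ¬◇((□(q ∨ ¬p) → s) → ◇¬r), u
2. ¬((□(q ∨ ¬p) → s) → ◇¬r), u
3. □(q ∨ ¬p) → s, u
4. ¬◇¬r, u
5. r, u
6. s, u
Accessibility: uRu

Satisfiable (open branch found)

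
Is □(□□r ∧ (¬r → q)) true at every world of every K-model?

Tableau for the negation ¬□(□□r ∧ (¬r → q)):
1. ¬□(□□r ∧ (¬r → q)), 0
2. ¬(□□r ∧ (¬r → q)), 1
3. ¬(¬r → q), 1
4. ¬r, 1
5. ¬q, 1
Accessibility: 0R1
The negation has an open branch (countermodel exists).

No, not valid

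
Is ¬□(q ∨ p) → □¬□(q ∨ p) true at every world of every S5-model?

Tableau for the negation ¬(¬□(q ∨ p) → □¬□(q ∨ p)):
1. ¬(¬□(q ∨ p) → □¬□(q ∨ p)), u
2. ¬□(q ∨ p), u   [¬→-rule on 1]
3. ¬□¬□(q ∨ p), u   [¬→-rule on 1]
4. ¬(q ∨ p), v   [¬□-rule on 2: fresh world v, uRv]
5. ¬q, v   [¬∨-rule on 4]
6. ¬p, v   [¬∨-rule on 4]
7. □(q ∨ p), w   [¬□-rule on 3: fresh world w, uRw]
8. q ∨ p, u   [□-rule on 7 via wRu]
9. q ∨ p, v   [□-rule on 7 via wRv]
10. q ∨ p, w   [□-rule on 7 via wRw]
11. p, u   [∨-rule on 8 (branches; this branch)]
12. p, v   [∨-rule on 9 (branches; this branch)]
Accessibility: uRu, uRv, uRw, vRu, vRv, vRw, wRu, wRv, wRw
Branch closes: p and ¬p both at v.
Every branch of the negation's tableau closes; the branch above is one of them.

Yes, valid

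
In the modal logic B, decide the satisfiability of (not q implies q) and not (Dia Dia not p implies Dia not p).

1. (not q implies q) and not (Dia Dia not p implies Dia not p), u
2. not q implies q, u   [and-rule on 1]
3. not (Dia Dia not p implies Dia not p), u   [and-rule on 1]
4. Dia Dia not p, u   [neg-implies-rule on 3]
5. not Dia not p, u   [neg-implies-rule on 3]
6. p, u   [neg-Dia-rule on 5 via uRu]
7. q, u   [implies-rule on 2 (branches; this branch)]
8. Dia not p, v   [Dia-rule on 4: fresh world v, uRv]
9. p, v   [neg-Dia-rule on 5 via uRv]
10. not p, w   [Dia-rule on 8: fresh world w, vRw]
Accessibility: uRu, uRv, vRu, vRv, vRw, wRv, wRw

Satisfiable (open branch found)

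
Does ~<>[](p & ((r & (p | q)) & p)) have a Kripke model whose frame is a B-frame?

1. ~<>[](p & ((r & (p | q)) & p)), 0
2. ~[](p & ((r & (p | q)) & p)), 0   [~<>-rule on 1 via 0R0]
3. ~(p & ((r & (p | q)) & p)), 1   [~[]-rule on 2: fresh world 1, 0R1]
4. ~[](p & ((r & (p | q)) & p)), 1   [~<>-rule on 1 via 0R1]
5. ~((r & (p | q)) & p), 1   [~&-rule on 3 (branches; this branch)]
6. ~p, 1   [~&-rule on 5 (branches; this branch)]
7. ~(p & ((r & (p | q)) & p)), 2   [~[]-rule on 4: fresh world 2, 1R2]
8. ~((r & (p | q)) & p), 2   [~&-rule on 7 (branches; this branch)]
9. ~p, 2   [~&-rule on 8 (branches; this branch)]
Accessibility: 0R0, 0R1, 1R0, 1R1, 1R2, 2R1, 2R2

Yes, satisfiable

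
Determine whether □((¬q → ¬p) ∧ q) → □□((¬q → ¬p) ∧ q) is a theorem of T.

Tableau for the negation ¬(□((¬q → ¬p) ∧ q) → □□((¬q → ¬p) ∧ q)):
1. ¬(□((¬q → ¬p) ∧ q) → □□((¬q → ¬p) ∧ q)), u
2. □((¬q → ¬p) ∧ q), u
3. ¬□□((¬q → ¬p) ∧ q), u
4. (¬q → ¬p) ∧ q, u
5. ¬q → ¬p, u
6. q, u
7. ¬p, u
8. ¬□((¬q → ¬p) ∧ q), v
9. (¬q → ¬p) ∧ q, v
10. ¬q → ¬p, v
11. q, v
12. ¬p, v
13. ¬((¬q → ¬p) ∧ q), w
14. ¬q, w
Accessibility: uRu, uRv, vRv, vRw, wRw
The negation has an open branch (countermodel exists).

Not valid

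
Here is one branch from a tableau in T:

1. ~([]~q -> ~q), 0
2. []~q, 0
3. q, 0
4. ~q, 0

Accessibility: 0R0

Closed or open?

Yes, closed

Both q and ~q appear at 0.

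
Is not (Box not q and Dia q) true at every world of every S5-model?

Valid in S5

Tableau for the negation Box not q and Dia q:
1. Box not q and Dia q, w0
2. Box not q, w0
3. Dia q, w0
4. not q, w0
5. q, w1
6. not q, w1
Accessibility: w0Rw0, w0Rw1, w1Rw0, w1Rw1
Branch closes: q and not q both at w1.
All branches of the negation close; one closing branch shown above.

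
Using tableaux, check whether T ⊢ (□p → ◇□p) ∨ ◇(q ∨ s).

Tableau for the negation ¬((□p → ◇□p) ∨ ◇(q ∨ s)):
1. ¬((□p → ◇□p) ∨ ◇(q ∨ s)), u
2. ¬(□p → ◇□p), u
3. ¬◇(q ∨ s), u
4. □p, u
5. ¬◇□p, u
6. ¬(q ∨ s), u
7. ¬q, u
8. ¬s, u
9. p, u
10. ¬□p, u
11. ¬p, v
12. ¬(q ∨ s), v
13. ¬q, v
14. ¬s, v
15. p, v
Accessibility: uRu, uRv, vRv
Branch closes: p and ¬p both at v.
All branches of the negation close; one closing branch shown above.

Valid in T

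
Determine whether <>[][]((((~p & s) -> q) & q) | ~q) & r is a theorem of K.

Tableau for the negation ~(<>[][]((((~p & s) -> q) & q) | ~q) & r):
1. ~(<>[][]((((~p & s) -> q) & q) | ~q) & r), u
2. ~r, u   [~&-rule on 1 (branches; this branch)]
The negation has an open branch (countermodel exists).

No, not valid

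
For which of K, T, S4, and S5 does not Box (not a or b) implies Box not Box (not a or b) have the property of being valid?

S5-tableau for the negation not (not Box (not a or b) implies Box not Box (not a or b)):
1. not (not Box (not a or b) implies Box not Box (not a or b)), u
2. not Box (not a or b), u   [neg-implies-rule on 1]
3. not Box not Box (not a or b), u   [neg-implies-rule on 1]
4. not (not a or b), v   [neg-Box-rule on 2: fresh world v, uRv]
5. a, v   [neg-or-rule on 4]
6. not b, v   [neg-or-rule on 4]
7. Box (not a or b), w   [neg-Box-rule on 3: fresh world w, uRw]
8. not a or b, u   [Box-rule on 7 via wRu]
9. not a or b, v   [Box-rule on 7 via wRv]
10. not a or b, w   [Box-rule on 7 via wRw]
11. b, u   [or-rule on 8 (branches; this branch)]
12. b, v   [or-rule on 9 (branches; this branch)]
Accessibility: uRu, uRv, uRw, vRu, vRv, vRw, wRu, wRv, wRw
Branch closes: b and not b both at v.
Every branch closes (one shown): valid in S5.
S4-tableau for the negation not (not Box (not a or b) implies Box not Box (not a or b)):
1. not (not Box (not a or b) implies Box not Box (not a or b)), u
2. not Box (not a or b), u   [neg-implies-rule on 1]
3. not Box not Box (not a or b), u   [neg-implies-rule on 1]
4. not (not a or b), v   [neg-Box-rule on 2: fresh world v, uRv]
5. a, v   [neg-or-rule on 4]
6. not b, v   [neg-or-rule on 4]
7. Box (not a or b), w   [neg-Box-rule on 3: fresh world w, uRw]
8. not a or b, w   [Box-rule on 7 via wRw]
9. b, w   [or-rule on 8 (branches; this branch)]
Accessibility: uRu, uRv, uRw, vRv, wRw
Complete open branch: countermodel on an S4-frame, so not valid in S4, nor in K, T (the same frame is also a K-frame and a T-frame).

S5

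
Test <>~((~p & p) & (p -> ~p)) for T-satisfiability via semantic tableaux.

1. <>~((~p & p) & (p -> ~p)), u
2. ~((~p & p) & (p -> ~p)), v   [<>-rule on 1: fresh world v, uRv]
3. ~(p -> ~p), v   [~&-rule on 2 (branches; this branch)]
4. p, v   [~->-rule on 3]
Accessibility: uRu, uRv, vRv

Yes, satisfiable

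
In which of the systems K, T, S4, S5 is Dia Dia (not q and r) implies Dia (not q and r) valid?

S4, S5

S4-tableau for the negation not (Dia Dia (not q and r) implies Dia (not q and r)):
1. not (Dia Dia (not q and r) implies Dia (not q and r)), u
2. Dia Dia (not q and r), u
3. not Dia (not q and r), u
4. not (not q and r), u
5. not r, u
6. Dia (not q and r), v
7. not (not q and r), v
8. not r, v
9. not q and r, w
10. not q, w
11. r, w
12. not (not q and r), w
13. not r, w
Accessibility: uRu, uRv, uRw, vRv, vRw, wRw
Branch closes: r and not r both at w.
Every branch closes (one shown): valid in S4, hence also in S5 (every theorem of S4 is a theorem of S5).
T-tableau for the negation not (Dia Dia (not q and r) implies Dia (not q and r)):
1. not (Dia Dia (not q and r) implies Dia (not q and r)), u
2. Dia Dia (not q and r), u
3. not Dia (not q and r), u
4. not (not q and r), u
5. not r, u
6. Dia (not q and r), v
7. not (not q and r), v
8. not r, v
9. not q and r, w
10. not q, w
11. r, w
Accessibility: uRu, uRv, vRv, vRw, wRw
Complete open branch: countermodel on a T-frame, so not valid in T, nor in K (the same frame is also a K-frame).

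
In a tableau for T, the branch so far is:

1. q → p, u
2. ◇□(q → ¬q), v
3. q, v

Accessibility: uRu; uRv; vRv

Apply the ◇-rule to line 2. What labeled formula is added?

a fresh world w with vRw, and □(q → ¬q) at w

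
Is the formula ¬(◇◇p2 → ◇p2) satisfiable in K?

Satisfiable

1. ¬(◇◇p2 → ◇p2), u
2. ◇◇p2, u   [¬→-rule on 1]
3. ¬◇p2, u   [¬→-rule on 1]
4. ◇p2, v   [◇-rule on 2: fresh world v, uRv]
5. ¬p2, v   [¬◇-rule on 3 via uRv]
6. p2, w   [◇-rule on 4: fresh world w, vRw]
Accessibility: uRv, vRw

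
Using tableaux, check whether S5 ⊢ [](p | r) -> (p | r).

Yes, valid

Tableau for the negation ~([](p | r) -> (p | r)):
1. ~([](p | r) -> (p | r)), w0
2. [](p | r), w0
3. ~(p | r), w0
4. ~p, w0
5. ~r, w0
6. p | r, w0
7. r, w0
Accessibility: w0Rw0
Branch closes: r and ~r both at w0.
Every branch of the negation's tableau closes; the branch above is one of them.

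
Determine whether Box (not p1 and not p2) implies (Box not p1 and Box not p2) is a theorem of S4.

Valid in S4

Tableau for the negation not (Box (not p1 and not p2) implies (Box not p1 and Box not p2)):
1. not (Box (not p1 and not p2) implies (Box not p1 and Box not p2)), 0
2. Box (not p1 and not p2), 0
3. not (Box not p1 and Box not p2), 0
4. not p1 and not p2, 0
5. not p1, 0
6. not p2, 0
7. not Box not p2, 0
8. p2, 1
9. not p1 and not p2, 1
10. not p1, 1
11. not p2, 1
Accessibility: 0R0, 0R1, 1R1
Branch closes: p2 and not p2 both at 1.
All branches of the negation close; one closing branch shown above.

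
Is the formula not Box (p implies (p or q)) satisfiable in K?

Unsatisfiable

1. not Box (p implies (p or q)), 0
2. not (p implies (p or q)), 1
3. p, 1
4. not (p or q), 1
5. not p, 1
6. not q, 1
Accessibility: 0R1
Branch closes: p and not p both at 1.
(One branch shown.) All branches close.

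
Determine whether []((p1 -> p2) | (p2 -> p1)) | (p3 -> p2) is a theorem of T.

Yes, valid

Tableau for the negation ~([]((p1 -> p2) | (p2 -> p1)) | (p3 -> p2)):
1. ~([]((p1 -> p2) | (p2 -> p1)) | (p3 -> p2)), 0
2. ~[]((p1 -> p2) | (p2 -> p1)), 0
3. ~(p3 -> p2), 0
4. p3, 0
5. ~p2, 0
6. ~((p1 -> p2) | (p2 -> p1)), 1
7. ~(p1 -> p2), 1
8. ~(p2 -> p1), 1
9. p1, 1
10. ~p2, 1
11. p2, 1
12. ~p1, 1
Accessibility: 0R0, 0R1, 1R1
Branch closes: p2 and ~p2 both at 1.
Every branch of the negation's tableau closes; the branch above is one of them.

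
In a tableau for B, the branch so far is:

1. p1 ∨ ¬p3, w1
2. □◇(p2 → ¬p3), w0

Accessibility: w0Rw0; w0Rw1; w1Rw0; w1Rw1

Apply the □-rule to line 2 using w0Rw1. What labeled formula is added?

◇(p2 → ¬p3), w1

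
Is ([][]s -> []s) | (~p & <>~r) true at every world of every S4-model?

Tableau for the negation ~(([][]s -> []s) | (~p & <>~r)):
1. ~(([][]s -> []s) | (~p & <>~r)), w0
2. ~([][]s -> []s), w0   [~|-rule on 1]
3. ~(~p & <>~r), w0   [~|-rule on 1]
4. [][]s, w0   [~->-rule on 2]
5. ~[]s, w0   [~->-rule on 2]
6. []s, w0   [[]-rule on 4 via w0Rw0]
7. s, w0   [[]-rule on 6 via w0Rw0]
8. ~<>~r, w0   [~&-rule on 3 (branches; this branch)]
9. r, w0   [~<>-rule on 8 via w0Rw0]
10. ~s, w1   [~[]-rule on 5: fresh world w1, w0Rw1]
11. []s, w1   [[]-rule on 4 via w0Rw1]
12. s, w1   [[]-rule on 6 via w0Rw1]
Accessibility: w0Rw0, w0Rw1, w1Rw1
Branch closes: s and ~s both at w1.
Every branch of the negation's tableau closes; the branch above is one of them.

Yes, valid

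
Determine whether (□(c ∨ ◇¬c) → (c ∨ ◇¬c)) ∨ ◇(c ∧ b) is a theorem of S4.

Valid

Tableau for the negation ¬((□(c ∨ ◇¬c) → (c ∨ ◇¬c)) ∨ ◇(c ∧ b)):
1. ¬((□(c ∨ ◇¬c) → (c ∨ ◇¬c)) ∨ ◇(c ∧ b)), u
2. ¬(□(c ∨ ◇¬c) → (c ∨ ◇¬c)), u
3. ¬◇(c ∧ b), u
4. □(c ∨ ◇¬c), u
5. ¬(c ∨ ◇¬c), u
6. ¬c, u
7. ¬◇¬c, u
8. ¬(c ∧ b), u
9. c ∨ ◇¬c, u
10. c, u
Accessibility: uRu
Branch closes: c and ¬c both at u.
All branches of the negation close; one closing branch shown above.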